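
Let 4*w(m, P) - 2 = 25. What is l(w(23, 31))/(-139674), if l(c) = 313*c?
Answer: -2817/186232 ≈ -0.015126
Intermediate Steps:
w(m, P) = 27/4 (w(m, P) = 1/2 + (1/4)*25 = 1/2 + 25/4 = 27/4)
l(w(23, 31))/(-139674) = (313*(27/4))/(-139674) = (8451/4)*(-1/139674) = -2817/186232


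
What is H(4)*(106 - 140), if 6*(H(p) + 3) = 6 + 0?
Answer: 68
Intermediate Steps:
H(p) = -2 (H(p) = -3 + (6 + 0)/6 = -3 + (⅙)*6 = -3 + 1 = -2)
H(4)*(106 - 140) = -2*(106 - 140) = -2*(-34) = 68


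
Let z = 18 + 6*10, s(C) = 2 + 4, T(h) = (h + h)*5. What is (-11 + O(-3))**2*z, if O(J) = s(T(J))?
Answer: 1950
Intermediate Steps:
T(h) = 10*h (T(h) = (2*h)*5 = 10*h)
s(C) = 6
O(J) = 6
z = 78 (z = 18 + 60 = 78)
(-11 + O(-3))**2*z = (-11 + 6)**2*78 = (-5)**2*78 = 25*78 = 1950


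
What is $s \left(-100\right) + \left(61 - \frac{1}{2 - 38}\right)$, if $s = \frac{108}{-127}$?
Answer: $\frac{667819}{4572} \approx 146.07$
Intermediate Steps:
$s = - \frac{108}{127}$ ($s = 108 \left(- \frac{1}{127}\right) = - \frac{108}{127} \approx -0.85039$)
$s \left(-100\right) + \left(61 - \frac{1}{2 - 38}\right) = \left(- \frac{108}{127}\right) \left(-100\right) + \left(61 - \frac{1}{2 - 38}\right) = \frac{10800}{127} + \left(61 - \frac{1}{-36}\right) = \frac{10800}{127} + \left(61 - - \frac{1}{36}\right) = \frac{10800}{127} + \left(61 + \frac{1}{36}\right) = \frac{10800}{127} + \frac{2197}{36} = \frac{667819}{4572}$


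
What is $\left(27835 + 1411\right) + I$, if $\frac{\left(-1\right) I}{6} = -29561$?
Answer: $206612$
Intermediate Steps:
$I = 177366$ ($I = \left(-6\right) \left(-29561\right) = 177366$)
$\left(27835 + 1411\right) + I = \left(27835 + 1411\right) + 177366 = 29246 + 177366 = 206612$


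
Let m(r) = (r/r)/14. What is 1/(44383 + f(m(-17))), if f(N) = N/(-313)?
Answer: 4382/194486305 ≈ 2.2531e-5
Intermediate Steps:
m(r) = 1/14 (m(r) = 1*(1/14) = 1/14)
f(N) = -N/313 (f(N) = N*(-1/313) = -N/313)
1/(44383 + f(m(-17))) = 1/(44383 - 1/313*1/14) = 1/(44383 - 1/4382) = 1/(194486305/4382) = 4382/194486305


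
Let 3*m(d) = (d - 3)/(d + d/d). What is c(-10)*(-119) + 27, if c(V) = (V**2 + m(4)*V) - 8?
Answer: -32525/3 ≈ -10842.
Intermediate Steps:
m(d) = (-3 + d)/(3*(1 + d)) (m(d) = ((d - 3)/(d + d/d))/3 = ((-3 + d)/(d + 1))/3 = ((-3 + d)/(1 + d))/3 = (-3 + d)/(3*(1 + d)))
c(V) = -8 + V**2 + V/15 (c(V) = (V**2 + ((-3 + 4)/(3*(1 + 4)))*V) - 8 = (V**2 + ((1/3)*1/5)*V) - 8 = (V**2 + ((1/3)*(1/5)*1)*V) - 8 = (V**2 + V/15) - 8 = -8 + V**2 + V/15)
c(-10)*(-119) + 27 = (-8 + (-10)**2 + (1/15)*(-10))*(-119) + 27 = (-8 + 100 - 2/3)*(-119) + 27 = (274/3)*(-119) + 27 = -32606/3 + 27 = -32525/3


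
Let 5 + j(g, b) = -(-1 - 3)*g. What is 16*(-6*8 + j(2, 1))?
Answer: -720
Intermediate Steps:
j(g, b) = -5 + 4*g (j(g, b) = -5 - (-1 - 3)*g = -5 - (-4)*g = -5 + 4*g)
16*(-6*8 + j(2, 1)) = 16*(-6*8 + (-5 + 4*2)) = 16*(-48 + (-5 + 8)) = 16*(-48 + 3) = 16*(-45) = -720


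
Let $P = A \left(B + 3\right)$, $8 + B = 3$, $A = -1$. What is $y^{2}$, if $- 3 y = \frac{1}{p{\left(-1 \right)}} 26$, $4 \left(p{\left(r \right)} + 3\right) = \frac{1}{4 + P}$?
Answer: $\frac{43264}{5041} \approx 8.5824$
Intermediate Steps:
$B = -5$ ($B = -8 + 3 = -5$)
$P = 2$ ($P = - (-5 + 3) = \left(-1\right) \left(-2\right) = 2$)
$p{\left(r \right)} = - \frac{71}{24}$ ($p{\left(r \right)} = -3 + \frac{1}{4 \left(4 + 2\right)} = -3 + \frac{1}{4 \cdot 6} = -3 + \frac{1}{4} \cdot \frac{1}{6} = -3 + \frac{1}{24} = - \frac{71}{24}$)
$y = \frac{208}{71}$ ($y = - \frac{\frac{1}{- \frac{71}{24}} \cdot 26}{3} = - \frac{\left(- \frac{24}{71}\right) 26}{3} = \left(- \frac{1}{3}\right) \left(- \frac{624}{71}\right) = \frac{208}{71} \approx 2.9296$)
$y^{2} = \left(\frac{208}{71}\right)^{2} = \frac{43264}{5041}$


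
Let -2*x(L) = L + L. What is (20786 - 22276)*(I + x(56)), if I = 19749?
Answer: -29342570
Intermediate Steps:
x(L) = -L (x(L) = -(L + L)/2 = -L)
(20786 - 22276)*(I + x(56)) = (20786 - 22276)*(19749 - 1*56) = -1490*(19749 - 56) = -1490*19693 = -29342570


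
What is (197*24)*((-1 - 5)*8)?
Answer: -226944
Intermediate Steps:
(197*24)*((-1 - 5)*8) = 4728*(-6*8) = 4728*(-48) = -226944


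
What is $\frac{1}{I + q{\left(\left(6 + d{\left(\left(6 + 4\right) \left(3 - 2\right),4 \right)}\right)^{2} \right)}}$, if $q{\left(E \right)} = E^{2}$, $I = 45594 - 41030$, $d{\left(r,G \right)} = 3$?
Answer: $\frac{1}{11125} \approx 8.9888 \cdot 10^{-5}$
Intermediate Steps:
$I = 4564$ ($I = 45594 - 41030 = 4564$)
$\frac{1}{I + q{\left(\left(6 + d{\left(\left(6 + 4\right) \left(3 - 2\right),4 \right)}\right)^{2} \right)}} = \frac{1}{4564 + \left(\left(6 + 3\right)^{2}\right)^{2}} = \frac{1}{4564 + \left(9^{2}\right)^{2}} = \frac{1}{4564 + 81^{2}} = \frac{1}{4564 + 6561} = \frac{1}{11125}$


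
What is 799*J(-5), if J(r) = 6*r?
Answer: -23970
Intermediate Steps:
799*J(-5) = 799*(6*(-5)) = 799*(-30) = -23970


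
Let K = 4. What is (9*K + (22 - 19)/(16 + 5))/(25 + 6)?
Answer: 253/217 ≈ 1.1659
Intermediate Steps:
(9*K + (22 - 19)/(16 + 5))/(25 + 6) = (9*4 + (22 - 19)/(16 + 5))/(25 + 6) = (36 + 3/21)/31 = (36 + 3*(1/21))*(1/31) = (36 + 1/7)*(1/31) = (253/7)*(1/31) = 253/217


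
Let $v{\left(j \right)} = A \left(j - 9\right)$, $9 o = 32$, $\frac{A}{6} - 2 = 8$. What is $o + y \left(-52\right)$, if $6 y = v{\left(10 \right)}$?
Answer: $- \frac{4648}{9} \approx -516.44$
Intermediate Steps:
$A = 60$ ($A = 12 + 6 \cdot 8 = 12 + 48 = 60$)
$o = \frac{32}{9}$ ($o = \frac{1}{9} \cdot 32 = \frac{32}{9} \approx 3.5556$)
$v{\left(j \right)} = -540 + 60 j$ ($v{\left(j \right)} = 60 \left(j - 9\right) = 60 \left(-9 + j\right) = -540 + 60 j$)
$y = 10$ ($y = \frac{-540 + 60 \cdot 10}{6} = \frac{-540 + 600}{6} = \frac{1}{6} \cdot 60 = 10$)
$o + y \left(-52\right) = \frac{32}{9} + 10 \left(-52\right) = \frac{32}{9} - 520 = - \frac{4648}{9}$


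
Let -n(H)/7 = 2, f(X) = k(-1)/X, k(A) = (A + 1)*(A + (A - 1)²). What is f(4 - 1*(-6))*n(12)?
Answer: 0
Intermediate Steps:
k(A) = (1 + A)*(A + (-1 + A)²)
f(X) = 0 (f(X) = (1 + (-1)³)/X = (1 - 1)/X = 0/X = 0)
n(H) = -14 (n(H) = -7*2 = -14)
f(4 - 1*(-6))*n(12) = 0*(-14) = 0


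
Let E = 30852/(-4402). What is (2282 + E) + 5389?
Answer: 16868445/2201 ≈ 7664.0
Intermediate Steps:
E = -15426/2201 (E = 30852*(-1/4402) = -15426/2201 ≈ -7.0086)
(2282 + E) + 5389 = (2282 - 15426/2201) + 5389 = 5007256/2201 + 5389 = 16868445/2201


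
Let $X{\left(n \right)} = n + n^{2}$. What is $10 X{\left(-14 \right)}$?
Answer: $1820$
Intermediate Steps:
$10 X{\left(-14 \right)} = 10 \left(- 14 \left(1 - 14\right)\right) = 10 \left(\left(-14\right) \left(-13\right)\right) = 10 \cdot 182 = 1820$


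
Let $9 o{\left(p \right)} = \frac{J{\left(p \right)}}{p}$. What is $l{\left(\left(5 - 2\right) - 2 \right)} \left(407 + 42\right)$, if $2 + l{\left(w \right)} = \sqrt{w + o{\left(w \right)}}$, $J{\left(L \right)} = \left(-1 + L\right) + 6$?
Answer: $-898 + \frac{449 \sqrt{15}}{3} \approx -318.34$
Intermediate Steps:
$J{\left(L \right)} = 5 + L$
$o{\left(p \right)} = \frac{5 + p}{9 p}$ ($o{\left(p \right)} = \frac{\left(5 + p\right) \frac{1}{p}}{9} = \frac{\frac{1}{p} \left(5 + p\right)}{9} = \frac{5 + p}{9 p}$)
$l{\left(w \right)} = -2 + \sqrt{w + \frac{5 + w}{9 w}}$
$l{\left(\left(5 - 2\right) - 2 \right)} \left(407 + 42\right) = \left(-2 + \frac{\sqrt{1 + \frac{5}{\left(5 - 2\right) - 2} + 9 \left(\left(5 - 2\right) - 2\right)}}{3}\right) \left(407 + 42\right) = \left(-2 + \frac{\sqrt{1 + \frac{5}{3 - 2} + 9 \left(3 - 2\right)}}{3}\right) 449 = \left(-2 + \frac{\sqrt{1 + \frac{5}{1} + 9 \cdot 1}}{3}\right) 449 = \left(-2 + \frac{\sqrt{1 + 5 \cdot 1 + 9}}{3}\right) 449 = \left(-2 + \frac{\sqrt{1 + 5 + 9}}{3}\right) 449 = \left(-2 + \frac{\sqrt{15}}{3}\right) 449 = -898 + \frac{449 \sqrt{15}}{3}$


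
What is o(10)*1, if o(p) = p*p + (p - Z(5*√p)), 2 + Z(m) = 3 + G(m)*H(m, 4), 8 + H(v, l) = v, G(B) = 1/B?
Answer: 108 + 4*√10/25 ≈ 108.51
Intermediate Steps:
G(B) = 1/B
H(v, l) = -8 + v
Z(m) = 1 + (-8 + m)/m (Z(m) = -2 + (3 + (-8 + m)/m) = 1 + (-8 + m)/m)
o(p) = -2 + p + p² + 8/(5*√p) (o(p) = p*p + (p - (2 - 8*1/(5*√p))) = p² + (p - (2 - 8/(5*√p))) = p² + (p + (-2 + 8/(5*√p))) = p² + (-2 + p + 8/(5*√p)) = -2 + p + p² + 8/(5*√p))
o(10)*1 = (-2 + 10 + 10² + 8/(5*√10))*1 = (-2 + 10 + 100 + 8*(√10/10)/5)*1 = (-2 + 10 + 100 + 4*√10/25)*1 = (108 + 4*√10/25)*1 = 108 + 4*√10/25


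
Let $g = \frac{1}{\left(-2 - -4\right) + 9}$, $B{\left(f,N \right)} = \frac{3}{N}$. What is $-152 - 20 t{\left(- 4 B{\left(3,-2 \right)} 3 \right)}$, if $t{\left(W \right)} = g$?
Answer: $- \frac{1692}{11} \approx -153.82$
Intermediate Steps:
$g = \frac{1}{11}$ ($g = \frac{1}{\left(-2 + 4\right) + 9} = \frac{1}{2 + 9} = \frac{1}{11} \approx 0.090909$)
$t{\left(W \right)} = \frac{1}{11}$
$-152 - 20 t{\left(- 4 B{\left(3,-2 \right)} 3 \right)} = -152 - \frac{20}{11} = - \frac{1692}{11}$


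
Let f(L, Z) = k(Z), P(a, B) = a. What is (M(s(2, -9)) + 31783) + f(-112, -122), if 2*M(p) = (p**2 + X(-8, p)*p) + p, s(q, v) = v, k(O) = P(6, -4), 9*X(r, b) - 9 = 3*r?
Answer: 63665/2 ≈ 31833.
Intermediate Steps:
X(r, b) = 1 + r/3 (X(r, b) = 1 + (3*r)/9 = 1 + r/3)
k(O) = 6
f(L, Z) = 6
M(p) = p**2/2 - p/3 (M(p) = ((p**2 + (1 + (1/3)*(-8))*p) + p)/2 = ((p**2 + (1 - 8/3)*p) + p)/2 = ((p**2 - 5*p/3) + p)/2 = (p**2 - 2*p/3)/2 = p**2/2 - p/3)
(M(s(2, -9)) + 31783) + f(-112, -122) = ((1/6)*(-9)*(-2 + 3*(-9)) + 31783) + 6 = ((1/6)*(-9)*(-2 - 27) + 31783) + 6 = ((1/6)*(-9)*(-29) + 31783) + 6 = (87/2 + 31783) + 6 = 63653/2 + 6 = 63665/2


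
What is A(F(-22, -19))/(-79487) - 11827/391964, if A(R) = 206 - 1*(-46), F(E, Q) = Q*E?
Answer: -1038867677/31156042468 ≈ -0.033344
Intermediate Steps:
F(E, Q) = E*Q
A(R) = 252 (A(R) = 206 + 46 = 252)
A(F(-22, -19))/(-79487) - 11827/391964 = 252/(-79487) - 11827/391964 = 252*(-1/79487) - 11827*1/391964 = -252/79487 - 11827/391964 = -1038867677/31156042468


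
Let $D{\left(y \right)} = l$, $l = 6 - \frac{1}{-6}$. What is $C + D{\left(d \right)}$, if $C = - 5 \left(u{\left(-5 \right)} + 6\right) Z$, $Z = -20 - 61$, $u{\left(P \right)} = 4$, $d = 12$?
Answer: $\frac{24337}{6} \approx 4056.2$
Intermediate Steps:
$Z = -81$
$l = \frac{37}{6}$ ($l = 6 - - \frac{1}{6} = 6 + \frac{1}{6} = \frac{37}{6} \approx 6.1667$)
$D{\left(y \right)} = \frac{37}{6}$
$C = 4050$ ($C = - 5 \left(4 + 6\right) \left(-81\right) = \left(-5\right) 10 \left(-81\right) = \left(-50\right) \left(-81\right) = 4050$)
$C + D{\left(d \right)} = 4050 + \frac{37}{6} = \frac{24337}{6}$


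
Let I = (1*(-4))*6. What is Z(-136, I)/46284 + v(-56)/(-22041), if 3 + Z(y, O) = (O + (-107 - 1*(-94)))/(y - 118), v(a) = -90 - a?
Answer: 4410677/2978356248 ≈ 0.0014809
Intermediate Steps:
I = -24 (I = -4*6 = -24)
Z(y, O) = -3 + (-13 + O)/(-118 + y) (Z(y, O) = -3 + (O + (-107 - 1*(-94)))/(y - 118) = -3 + (O + (-107 + 94))/(-118 + y) = -3 + (O - 13)/(-118 + y) = -3 + (-13 + O)/(-118 + y))
Z(-136, I)/46284 + v(-56)/(-22041) = ((341 - 24 - 3*(-136))/(-118 - 136))/46284 + (-90 - 1*(-56))/(-22041) = ((341 - 24 + 408)/(-254))*(1/46284) + (-90 + 56)*(-1/22041) = -1/254*725*(1/46284) - 34*(-1/22041) = -725/254*1/46284 + 34/22041 = -25/405384 + 34/22041 = 4410677/2978356248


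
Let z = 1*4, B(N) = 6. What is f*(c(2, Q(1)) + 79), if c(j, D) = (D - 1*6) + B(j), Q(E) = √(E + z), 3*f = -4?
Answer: -316/3 - 4*√5/3 ≈ -108.31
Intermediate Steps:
f = -4/3 (f = (⅓)*(-4) = -4/3 ≈ -1.3333)
z = 4
Q(E) = √(4 + E) (Q(E) = √(E + 4) = √(4 + E))
c(j, D) = D (c(j, D) = (D - 1*6) + 6 = (D - 6) + 6 = (-6 + D) + 6 = D)
f*(c(2, Q(1)) + 79) = -4*(√(4 + 1) + 79)/3 = -4*(√5 + 79)/3 = -4*(79 + √5)/3 = -316/3 - 4*√5/3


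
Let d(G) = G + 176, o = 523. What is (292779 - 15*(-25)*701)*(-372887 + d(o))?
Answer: -206807750952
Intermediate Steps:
d(G) = 176 + G
(292779 - 15*(-25)*701)*(-372887 + d(o)) = (292779 - 15*(-25)*701)*(-372887 + (176 + 523)) = (292779 + 375*701)*(-372887 + 699) = (292779 + 262875)*(-372188) = 555654*(-372188) = -206807750952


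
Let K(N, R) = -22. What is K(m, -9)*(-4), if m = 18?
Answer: 88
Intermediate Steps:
K(m, -9)*(-4) = -22*(-4) = 88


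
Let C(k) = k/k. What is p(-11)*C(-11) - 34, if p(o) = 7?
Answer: -27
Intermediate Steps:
C(k) = 1
p(-11)*C(-11) - 34 = 7*1 - 34 = 7 - 34 = -27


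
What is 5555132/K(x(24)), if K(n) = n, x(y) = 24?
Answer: 1388783/6 ≈ 2.3146e+5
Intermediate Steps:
5555132/K(x(24)) = 5555132/24 = 5555132*(1/24) = 1388783/6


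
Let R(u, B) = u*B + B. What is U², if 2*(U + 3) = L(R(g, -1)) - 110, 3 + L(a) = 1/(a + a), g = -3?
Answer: 225625/64 ≈ 3525.4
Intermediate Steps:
R(u, B) = B + B*u (R(u, B) = B*u + B = B + B*u)
L(a) = -3 + 1/(2*a) (L(a) = -3 + 1/(a + a) = -3 + 1/(2*a))
U = -475/8 (U = -3 + ((-3 + 1/(2*((-(1 - 3))))) - 110)/2 = -3 + ((-3 + 1/(2*((-1*(-2))))) - 110)/2 = -3 + ((-3 + (½)/2) - 110)/2 = -3 + ((-3 + (½)*(½)) - 110)/2 = -3 + ((-3 + ¼) - 110)/2 = -3 + (-11/4 - 110)/2 = -3 + (½)*(-451/4) = -3 - 451/8 = -475/8 ≈ -59.375)
U² = (-475/8)² = 225625/64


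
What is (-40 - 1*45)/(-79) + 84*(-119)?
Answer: -789599/79 ≈ -9994.9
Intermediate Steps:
(-40 - 1*45)/(-79) + 84*(-119) = (-40 - 45)*(-1/79) - 9996 = -85*(-1/79) - 9996 = 85/79 - 9996 = -789599/79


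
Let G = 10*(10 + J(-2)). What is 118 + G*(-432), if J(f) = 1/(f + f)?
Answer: -42002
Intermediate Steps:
J(f) = 1/(2*f)
G = 195/2 (G = 10*(10 + (½)/(-2)) = 10*(10 + (½)*(-½)) = 10*(10 - ¼) = 10*(39/4) = 195/2 ≈ 97.500)
118 + G*(-432) = 118 + (195/2)*(-432) = 118 - 42120 = -42002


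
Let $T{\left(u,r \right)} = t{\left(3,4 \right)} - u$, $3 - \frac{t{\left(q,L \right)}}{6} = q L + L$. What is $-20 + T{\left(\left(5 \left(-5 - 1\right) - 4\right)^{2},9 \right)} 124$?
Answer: $-153036$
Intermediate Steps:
$t{\left(q,L \right)} = 18 - 6 L - 6 L q$ ($t{\left(q,L \right)} = 18 - 6 \left(q L + L\right) = 18 - 6 \left(L q + L\right) = 18 - 6 \left(L + L q\right) = 18 - \left(6 L + 6 L q\right) = 18 - 6 L - 6 L q$)
$T{\left(u,r \right)} = -78 - u$ ($T{\left(u,r \right)} = \left(18 - 24 - 24 \cdot 3\right) - u = \left(18 - 24 - 72\right) - u = -78 - u$)
$-20 + T{\left(\left(5 \left(-5 - 1\right) - 4\right)^{2},9 \right)} 124 = -20 + \left(-78 - \left(5 \left(-5 - 1\right) - 4\right)^{2}\right) 124 = -20 + \left(-78 - \left(5 \left(-6\right) - 4\right)^{2}\right) 124 = -20 + \left(-78 - \left(-30 - 4\right)^{2}\right) 124 = -20 + \left(-78 - \left(-34\right)^{2}\right) 124 = -20 + \left(-78 - 1156\right) 124 = -20 - 153016 = -153036$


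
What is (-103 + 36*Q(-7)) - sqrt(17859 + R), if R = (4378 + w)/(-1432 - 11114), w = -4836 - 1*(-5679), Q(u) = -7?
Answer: -355 - sqrt(312330987442)/4182 ≈ -488.64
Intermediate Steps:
w = 843 (w = -4836 + 5679 = 843)
R = -5221/12546 (R = (4378 + 843)/(-1432 - 11114) = 5221/(-12546) = 5221*(-1/12546) = -5221/12546 ≈ -0.41615)
(-103 + 36*Q(-7)) - sqrt(17859 + R) = (-103 + 36*(-7)) - sqrt(17859 - 5221/12546) = (-103 - 252) - sqrt(224053793/12546) = -355 - sqrt(312330987442)/4182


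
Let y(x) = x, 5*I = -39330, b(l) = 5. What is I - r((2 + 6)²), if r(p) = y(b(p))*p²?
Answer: -28346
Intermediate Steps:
I = -7866 (I = (⅕)*(-39330) = -7866)
r(p) = 5*p²
I - r((2 + 6)²) = -7866 - 5*((2 + 6)²)² = -7866 - 5*(8²)² = -7866 - 5*64² = -7866 - 5*4096 = -7866 - 1*20480 = -7866 - 20480 = -28346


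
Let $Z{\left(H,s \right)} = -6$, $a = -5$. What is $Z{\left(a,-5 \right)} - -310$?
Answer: $304$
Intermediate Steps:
$Z{\left(a,-5 \right)} - -310 = -6 - -310 = -6 + 310 = 304$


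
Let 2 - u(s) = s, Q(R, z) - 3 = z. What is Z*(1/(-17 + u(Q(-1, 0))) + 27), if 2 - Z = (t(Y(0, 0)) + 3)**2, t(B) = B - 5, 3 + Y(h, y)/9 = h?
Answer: -406915/18 ≈ -22606.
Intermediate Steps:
Y(h, y) = -27 + 9*h
Q(R, z) = 3 + z
t(B) = -5 + B
u(s) = 2 - s
Z = -839 (Z = 2 - ((-5 + (-27 + 9*0)) + 3)**2 = 2 - ((-5 + (-27 + 0)) + 3)**2 = 2 - ((-5 - 27) + 3)**2 = 2 - (-32 + 3)**2 = 2 - 1*(-29)**2 = 2 - 1*841 = 2 - 841 = -839)
Z*(1/(-17 + u(Q(-1, 0))) + 27) = -839*(1/(-17 + (2 - (3 + 0))) + 27) = -839*(1/(-17 + (2 - 1*3)) + 27) = -839*(1/(-17 + (2 - 3)) + 27) = -839*(1/(-17 - 1) + 27) = -839*(1/(-18) + 27) = -839*(-1/18 + 27) = -839*485/18 = -406915/18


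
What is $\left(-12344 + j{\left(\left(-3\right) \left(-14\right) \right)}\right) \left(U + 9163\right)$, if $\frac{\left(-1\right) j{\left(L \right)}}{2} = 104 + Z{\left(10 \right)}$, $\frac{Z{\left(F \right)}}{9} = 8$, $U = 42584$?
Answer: $-656979912$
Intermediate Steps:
$Z{\left(F \right)} = 72$ ($Z{\left(F \right)} = 9 \cdot 8 = 72$)
$j{\left(L \right)} = -352$ ($j{\left(L \right)} = - 2 \left(104 + 72\right) = \left(-2\right) 176 = -352$)
$\left(-12344 + j{\left(\left(-3\right) \left(-14\right) \right)}\right) \left(U + 9163\right) = \left(-12344 - 352\right) \left(42584 + 9163\right) = \left(-12696\right) 51747 = -656979912$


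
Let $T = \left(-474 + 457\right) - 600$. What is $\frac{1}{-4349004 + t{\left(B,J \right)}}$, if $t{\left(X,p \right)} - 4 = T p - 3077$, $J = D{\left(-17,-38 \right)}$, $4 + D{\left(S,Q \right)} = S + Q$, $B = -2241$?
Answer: $- \frac{1}{4315674} \approx -2.3171 \cdot 10^{-7}$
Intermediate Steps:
$T = -617$ ($T = -17 - 600 = -617$)
$D{\left(S,Q \right)} = -4 + Q + S$ ($D{\left(S,Q \right)} = -4 + \left(S + Q\right) = -4 + \left(Q + S\right) = -4 + Q + S$)
$J = -59$ ($J = -4 - 38 - 17 = -59$)
$t{\left(X,p \right)} = -3073 - 617 p$ ($t{\left(X,p \right)} = 4 - \left(3077 + 617 p\right) = -3073 - 617 p$)
$\frac{1}{-4349004 + t{\left(B,J \right)}} = \frac{1}{-4349004 - -33330} = \frac{1}{-4349004 + \left(-3073 + 36403\right)} = \frac{1}{-4349004 + 33330} = \frac{1}{-4315674} = - \frac{1}{4315674}$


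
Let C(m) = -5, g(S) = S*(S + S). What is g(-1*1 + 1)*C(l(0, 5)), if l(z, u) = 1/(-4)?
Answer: 0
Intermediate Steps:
g(S) = 2*S**2 (g(S) = S*(2*S) = 2*S**2)
l(z, u) = -1/4
g(-1*1 + 1)*C(l(0, 5)) = (2*(-1*1 + 1)**2)*(-5) = (2*(-1 + 1)**2)*(-5) = (2*0**2)*(-5) = (2*0)*(-5) = 0*(-5) = 0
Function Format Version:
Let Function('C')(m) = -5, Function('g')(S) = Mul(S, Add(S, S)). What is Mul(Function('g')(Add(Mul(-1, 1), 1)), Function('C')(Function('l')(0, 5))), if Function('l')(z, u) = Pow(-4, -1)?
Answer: 0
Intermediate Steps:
Function('g')(S) = Mul(2, Pow(S, 2)) (Function('g')(S) = Mul(S, Mul(2, S)) = Mul(2, Pow(S, 2)))
Function('l')(z, u) = Rational(-1, 4)
Mul(Function('g')(Add(Mul(-1, 1), 1)), Function('C')(Function('l')(0, 5))) = Mul(Mul(2, Pow(Add(Mul(-1, 1), 1), 2)), -5) = Mul(Mul(2, Pow(Add(-1, 1), 2)), -5) = Mul(Mul(2, Pow(0, 2)), -5) = Mul(Mul(2, 0), -5) = Mul(0, -5) = 0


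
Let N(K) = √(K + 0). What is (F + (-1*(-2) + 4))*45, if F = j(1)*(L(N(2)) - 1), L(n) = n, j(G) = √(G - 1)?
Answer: 270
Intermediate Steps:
N(K) = √K
j(G) = √(-1 + G)
F = 0 (F = √(-1 + 1)*(√2 - 1) = √0*(-1 + √2) = 0*(-1 + √2) = 0)
(F + (-1*(-2) + 4))*45 = (0 + (-1*(-2) + 4))*45 = (0 + (2 + 4))*45 = (0 + 6)*45 = 6*45 = 270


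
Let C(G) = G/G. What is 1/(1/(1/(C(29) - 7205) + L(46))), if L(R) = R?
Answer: 331383/7204 ≈ 46.000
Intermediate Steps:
C(G) = 1
1/(1/(1/(C(29) - 7205) + L(46))) = 1/(1/(1/(1 - 7205) + 46)) = 1/(1/(1/(-7204) + 46)) = 1/(1/(-1/7204 + 46)) = 1/(1/(331383/7204)) = 1/(7204/331383) = 331383/7204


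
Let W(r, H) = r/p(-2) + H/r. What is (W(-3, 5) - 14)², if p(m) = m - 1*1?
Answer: 1936/9 ≈ 215.11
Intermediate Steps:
p(m) = -1 + m (p(m) = m - 1 = -1 + m)
W(r, H) = -r/3 + H/r (W(r, H) = r/(-1 - 2) + H/r = r/(-3) + H/r = r*(-⅓) + H/r = -r/3 + H/r)
(W(-3, 5) - 14)² = ((-⅓*(-3) + 5/(-3)) - 14)² = ((1 + 5*(-⅓)) - 14)² = ((1 - 5/3) - 14)² = (-⅔ - 14)² = (-44/3)² = 1936/9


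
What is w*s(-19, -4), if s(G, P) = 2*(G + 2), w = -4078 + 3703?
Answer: 12750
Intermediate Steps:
w = -375
s(G, P) = 4 + 2*G (s(G, P) = 2*(2 + G) = 4 + 2*G)
w*s(-19, -4) = -375*(4 + 2*(-19)) = -375*(4 - 38) = -375*(-34) = 12750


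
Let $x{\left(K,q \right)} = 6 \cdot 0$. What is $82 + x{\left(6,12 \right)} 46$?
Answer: $82$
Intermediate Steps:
$x{\left(K,q \right)} = 0$
$82 + x{\left(6,12 \right)} 46 = 82 + 0 \cdot 46 = 82 + 0 = 82$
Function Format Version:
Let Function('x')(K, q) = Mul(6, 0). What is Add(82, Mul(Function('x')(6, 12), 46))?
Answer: 82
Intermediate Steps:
Function('x')(K, q) = 0
Add(82, Mul(Function('x')(6, 12), 46)) = Add(82, Mul(0, 46)) = Add(82, 0) = 82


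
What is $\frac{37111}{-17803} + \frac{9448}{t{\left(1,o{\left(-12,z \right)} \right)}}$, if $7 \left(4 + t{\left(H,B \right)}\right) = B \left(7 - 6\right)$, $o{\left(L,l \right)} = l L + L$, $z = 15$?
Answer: $- \frac{296395907}{979165} \approx -302.7$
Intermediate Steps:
$o{\left(L,l \right)} = L + L l$ ($o{\left(L,l \right)} = L l + L = L + L l$)
$t{\left(H,B \right)} = -4 + \frac{B}{7}$ ($t{\left(H,B \right)} = -4 + \frac{B \left(7 - 6\right)}{7} = -4 + \frac{B 1}{7} = -4 + \frac{B}{7}$)
$\frac{37111}{-17803} + \frac{9448}{t{\left(1,o{\left(-12,z \right)} \right)}} = \frac{37111}{-17803} + \frac{9448}{-4 + \frac{\left(-12\right) \left(1 + 15\right)}{7}} = 37111 \left(- \frac{1}{17803}\right) + \frac{9448}{-4 + \frac{\left(-12\right) 16}{7}} = - \frac{37111}{17803} + \frac{9448}{-4 + \frac{1}{7} \left(-192\right)} = - \frac{37111}{17803} + \frac{9448}{-4 - \frac{192}{7}} = - \frac{37111}{17803} + \frac{9448}{- \frac{220}{7}} = - \frac{37111}{17803} + 9448 \left(- \frac{7}{220}\right) = - \frac{37111}{17803} - \frac{16534}{55} = - \frac{296395907}{979165}$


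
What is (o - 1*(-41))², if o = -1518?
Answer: 2181529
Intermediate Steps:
(o - 1*(-41))² = (-1518 - 1*(-41))² = (-1518 + 41)² = (-1477)² = 2181529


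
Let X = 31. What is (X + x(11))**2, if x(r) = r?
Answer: 1764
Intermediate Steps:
(X + x(11))**2 = (31 + 11)**2 = 42**2 = 1764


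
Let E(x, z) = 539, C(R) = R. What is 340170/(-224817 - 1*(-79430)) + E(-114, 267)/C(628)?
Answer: -135263167/91303036 ≈ -1.4815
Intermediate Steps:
340170/(-224817 - 1*(-79430)) + E(-114, 267)/C(628) = 340170/(-224817 - 1*(-79430)) + 539/628 = 340170/(-224817 + 79430) + 539*(1/628) = 340170/(-145387) + 539/628 = 340170*(-1/145387) + 539/628 = -340170/145387 + 539/628 = -135263167/91303036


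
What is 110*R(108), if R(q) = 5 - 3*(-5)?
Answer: 2200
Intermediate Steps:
R(q) = 20 (R(q) = 5 + 15 = 20)
110*R(108) = 110*20 = 2200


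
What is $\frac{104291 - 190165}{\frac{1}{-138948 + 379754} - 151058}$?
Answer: $\frac{20678974444}{36375672747} \approx 0.56848$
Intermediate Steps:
$\frac{104291 - 190165}{\frac{1}{-138948 + 379754} - 151058} = - \frac{85874}{\frac{1}{240806} - 151058} = - \frac{85874}{- \frac{36375672747}{240806}} = \left(-85874\right) \left(- \frac{240806}{36375672747}\right) = \frac{20678974444}{36375672747}$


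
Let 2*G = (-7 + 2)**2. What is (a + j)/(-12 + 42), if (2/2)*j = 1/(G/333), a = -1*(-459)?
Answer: 4047/250 ≈ 16.188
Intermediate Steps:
a = 459
G = 25/2 (G = (-7 + 2)**2/2 = (1/2)*(-5)**2 = (1/2)*25 = 25/2 ≈ 12.500)
j = 666/25 (j = 1/((25/2)/333) = 1/((25/2)*(1/333)) = 1/(25/666) = 666/25 ≈ 26.640)
(a + j)/(-12 + 42) = (459 + 666/25)/(-12 + 42) = (12141/25)/30 = (12141/25)*(1/30) = 4047/250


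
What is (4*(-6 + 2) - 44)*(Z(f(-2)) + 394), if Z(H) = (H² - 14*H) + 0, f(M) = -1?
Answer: -24540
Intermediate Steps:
Z(H) = H² - 14*H
(4*(-6 + 2) - 44)*(Z(f(-2)) + 394) = (4*(-6 + 2) - 44)*(-(-14 - 1) + 394) = (4*(-4) - 44)*(-1*(-15) + 394) = (-16 - 44)*(15 + 394) = -60*409 = -24540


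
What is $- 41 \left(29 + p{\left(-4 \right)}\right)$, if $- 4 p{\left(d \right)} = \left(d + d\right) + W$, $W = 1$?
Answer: $- \frac{5043}{4} \approx -1260.8$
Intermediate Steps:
$p{\left(d \right)} = - \frac{1}{4} - \frac{d}{2}$ ($p{\left(d \right)} = - \frac{\left(d + d\right) + 1}{4} = - \frac{2 d + 1}{4} = - \frac{1 + 2 d}{4} = - \frac{1}{4} - \frac{d}{2}$)
$- 41 \left(29 + p{\left(-4 \right)}\right) = - 41 \left(29 - - \frac{7}{4}\right) = - 41 \left(29 + \left(- \frac{1}{4} + 2\right)\right) = - 41 \left(29 + \frac{7}{4}\right) = \left(-41\right) \frac{123}{4} = - \frac{5043}{4}$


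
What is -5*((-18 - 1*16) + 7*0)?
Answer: 170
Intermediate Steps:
-5*((-18 - 1*16) + 7*0) = -5*((-18 - 16) + 0) = -5*(-34 + 0) = -5*(-34) = 170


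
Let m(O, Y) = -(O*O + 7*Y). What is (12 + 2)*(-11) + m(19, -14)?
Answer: -417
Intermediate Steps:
m(O, Y) = -O² - 7*Y (m(O, Y) = -(O² + 7*Y) = -O² - 7*Y)
(12 + 2)*(-11) + m(19, -14) = (12 + 2)*(-11) + (-1*19² - 7*(-14)) = 14*(-11) + (-1*361 + 98) = -154 + (-361 + 98) = -154 - 263 = -417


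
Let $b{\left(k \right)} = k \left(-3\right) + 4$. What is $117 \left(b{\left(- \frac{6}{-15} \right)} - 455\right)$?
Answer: $- \frac{264537}{5} \approx -52907.0$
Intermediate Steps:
$b{\left(k \right)} = 4 - 3 k$ ($b{\left(k \right)} = - 3 k + 4 = 4 - 3 k$)
$117 \left(b{\left(- \frac{6}{-15} \right)} - 455\right) = 117 \left(\left(4 - 3 \left(- \frac{6}{-15}\right)\right) - 455\right) = 117 \left(\left(4 - 3 \left(\left(-6\right) \left(- \frac{1}{15}\right)\right)\right) - 455\right) = 117 \left(\left(4 - \frac{6}{5}\right) - 455\right) = 117 \left(\frac{14}{5} - 455\right) = 117 \left(- \frac{2261}{5}\right) = - \frac{264537}{5}$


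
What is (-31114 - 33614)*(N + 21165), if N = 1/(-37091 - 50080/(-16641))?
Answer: -845518637054579472/617181251 ≈ -1.3700e+9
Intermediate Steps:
N = -16641/617181251 (N = 1/(-37091 - 50080*(-1/16641)) = 1/(-37091 + 50080/16641) = 1/(-617181251/16641) = -16641/617181251 ≈ -2.6963e-5)
(-31114 - 33614)*(N + 21165) = (-31114 - 33614)*(-16641/617181251 + 21165) = -64728*13062641160774/617181251 = -845518637054579472/617181251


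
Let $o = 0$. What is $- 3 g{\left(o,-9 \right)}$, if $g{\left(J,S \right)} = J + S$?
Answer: $27$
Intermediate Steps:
$- 3 g{\left(o,-9 \right)} = - 3 \left(0 - 9\right) = \left(-3\right) \left(-9\right) = 27$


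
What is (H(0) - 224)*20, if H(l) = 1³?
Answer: -4460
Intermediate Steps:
H(l) = 1
(H(0) - 224)*20 = (1 - 224)*20 = -223*20 = -4460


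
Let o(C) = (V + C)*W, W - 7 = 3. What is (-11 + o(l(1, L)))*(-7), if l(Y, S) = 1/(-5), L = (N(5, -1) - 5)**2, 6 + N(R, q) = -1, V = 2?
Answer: -49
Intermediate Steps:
W = 10 (W = 7 + 3 = 10)
N(R, q) = -7 (N(R, q) = -6 - 1 = -7)
L = 144 (L = (-7 - 5)**2 = (-12)**2 = 144)
l(Y, S) = -1/5 (l(Y, S) = 1*(-1/5) = -1/5)
o(C) = 20 + 10*C (o(C) = (2 + C)*10 = 20 + 10*C)
(-11 + o(l(1, L)))*(-7) = (-11 + (20 + 10*(-1/5)))*(-7) = (-11 + (20 - 2))*(-7) = (-11 + 18)*(-7) = 7*(-7) = -49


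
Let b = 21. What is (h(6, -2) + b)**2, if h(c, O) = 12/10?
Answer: 12321/25 ≈ 492.84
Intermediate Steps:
h(c, O) = 6/5 (h(c, O) = 12*(1/10) = 6/5)
(h(6, -2) + b)**2 = (6/5 + 21)**2 = (111/5)**2 = 12321/25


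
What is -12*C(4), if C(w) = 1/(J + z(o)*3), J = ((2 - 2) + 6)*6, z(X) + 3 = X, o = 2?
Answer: -4/11 ≈ -0.36364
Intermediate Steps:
z(X) = -3 + X
J = 36 (J = (0 + 6)*6 = 6*6 = 36)
C(w) = 1/33 (C(w) = 1/(36 + (-3 + 2)*3) = 1/(36 - 1*3) = 1/(36 - 3) = 1/33)
-12*C(4) = -12*1/33 = -4/11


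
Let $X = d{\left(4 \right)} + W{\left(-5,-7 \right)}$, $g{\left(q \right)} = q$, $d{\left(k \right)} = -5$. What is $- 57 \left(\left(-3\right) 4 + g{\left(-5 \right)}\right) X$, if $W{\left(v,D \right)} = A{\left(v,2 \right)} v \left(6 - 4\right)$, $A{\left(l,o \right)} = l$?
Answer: $43605$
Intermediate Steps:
$W{\left(v,D \right)} = 2 v^{2}$ ($W{\left(v,D \right)} = v v \left(6 - 4\right) = v^{2} \cdot 2 = 2 v^{2}$)
$X = 45$ ($X = -5 + 2 \left(-5\right)^{2} = -5 + 2 \cdot 25 = -5 + 50 = 45$)
$- 57 \left(\left(-3\right) 4 + g{\left(-5 \right)}\right) X = - 57 \left(\left(-3\right) 4 - 5\right) 45 = - 57 \left(-12 - 5\right) 45 = \left(-57\right) \left(-17\right) 45 = 969 \cdot 45 = 43605$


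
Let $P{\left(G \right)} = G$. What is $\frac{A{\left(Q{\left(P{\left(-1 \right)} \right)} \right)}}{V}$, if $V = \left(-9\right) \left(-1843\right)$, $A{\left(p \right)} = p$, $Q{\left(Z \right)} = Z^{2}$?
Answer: $\frac{1}{16587} \approx 6.0288 \cdot 10^{-5}$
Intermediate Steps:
$V = 16587$
$\frac{A{\left(Q{\left(P{\left(-1 \right)} \right)} \right)}}{V} = \frac{\left(-1\right)^{2}}{16587} = 1 \cdot \frac{1}{16587} = \frac{1}{16587}$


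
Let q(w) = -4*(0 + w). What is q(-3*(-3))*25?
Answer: -900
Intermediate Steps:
q(w) = -4*w
q(-3*(-3))*25 = -(-12)*(-3)*25 = -4*9*25 = -36*25 = -900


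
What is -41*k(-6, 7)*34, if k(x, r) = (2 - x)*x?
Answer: 66912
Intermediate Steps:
k(x, r) = x*(2 - x)
-41*k(-6, 7)*34 = -(-246)*(2 - 1*(-6))*34 = -(-246)*(2 + 6)*34 = -(-246)*8*34 = -41*(-48)*34 = 1968*34 = 66912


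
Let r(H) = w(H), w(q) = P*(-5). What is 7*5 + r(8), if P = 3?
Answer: 20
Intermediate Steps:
w(q) = -15 (w(q) = 3*(-5) = -15)
r(H) = -15
7*5 + r(8) = 7*5 - 15 = 35 - 15 = 20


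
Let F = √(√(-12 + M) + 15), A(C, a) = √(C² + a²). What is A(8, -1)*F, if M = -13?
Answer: 5*√(39 + 13*I) ≈ 31.644 + 5.1352*I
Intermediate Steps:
F = √(15 + 5*I) (F = √(√(-12 - 13) + 15) = √(√(-25) + 15) = √(5*I + 15) = √(15 + 5*I) ≈ 3.925 + 0.63694*I)
A(8, -1)*F = √(8² + (-1)²)*√(15 + 5*I) = √(64 + 1)*√(15 + 5*I) = √65*√(15 + 5*I)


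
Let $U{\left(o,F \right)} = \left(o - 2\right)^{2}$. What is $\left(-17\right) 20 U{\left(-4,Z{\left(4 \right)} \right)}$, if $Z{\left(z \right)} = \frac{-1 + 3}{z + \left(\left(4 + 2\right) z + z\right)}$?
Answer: $-12240$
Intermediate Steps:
$Z{\left(z \right)} = \frac{1}{4 z}$ ($Z{\left(z \right)} = \frac{2}{z + \left(6 z + z\right)} = \frac{2}{z + 7 z} = \frac{2}{8 z} = 2 \frac{1}{8 z} = \frac{1}{4 z}$)
$U{\left(o,F \right)} = \left(-2 + o\right)^{2}$
$\left(-17\right) 20 U{\left(-4,Z{\left(4 \right)} \right)} = \left(-17\right) 20 \left(-2 - 4\right)^{2} = - 340 \left(-6\right)^{2} = \left(-340\right) 36 = -12240$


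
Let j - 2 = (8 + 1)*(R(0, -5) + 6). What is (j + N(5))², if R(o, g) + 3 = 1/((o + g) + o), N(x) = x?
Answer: 25921/25 ≈ 1036.8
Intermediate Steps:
R(o, g) = -3 + 1/(g + 2*o) (R(o, g) = -3 + 1/((o + g) + o) = -3 + 1/((g + o) + o) = -3 + 1/(g + 2*o))
j = 136/5 (j = 2 + (8 + 1)*((1 - 6*0 - 3*(-5))/(-5 + 2*0) + 6) = 2 + 9*((1 + 0 + 15)/(-5 + 0) + 6) = 2 + 9*(16/(-5) + 6) = 2 + 9*(-⅕*16 + 6) = 2 + 9*(-16/5 + 6) = 2 + 9*(14/5) = 2 + 126/5 = 136/5 ≈ 27.200)
(j + N(5))² = (136/5 + 5)² = (161/5)² = 25921/25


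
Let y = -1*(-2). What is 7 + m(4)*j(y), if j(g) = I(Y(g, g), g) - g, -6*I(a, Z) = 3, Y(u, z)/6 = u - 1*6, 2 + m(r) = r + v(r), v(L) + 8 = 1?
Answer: 39/2 ≈ 19.500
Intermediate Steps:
v(L) = -7 (v(L) = -8 + 1 = -7)
m(r) = -9 + r (m(r) = -2 + (r - 7) = -2 + (-7 + r) = -9 + r)
Y(u, z) = -36 + 6*u (Y(u, z) = 6*(u - 1*6) = 6*(u - 6) = 6*(-6 + u) = -36 + 6*u)
y = 2
I(a, Z) = -½ (I(a, Z) = -⅙*3 = -½)
j(g) = -½ - g
7 + m(4)*j(y) = 7 + (-9 + 4)*(-½ - 1*2) = 7 - 5*(-½ - 2) = 7 - 5*(-5/2) = 7 + 25/2 = 39/2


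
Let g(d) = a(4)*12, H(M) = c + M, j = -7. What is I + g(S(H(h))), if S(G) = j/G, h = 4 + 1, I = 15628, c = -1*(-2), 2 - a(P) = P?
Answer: 15604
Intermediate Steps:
a(P) = 2 - P
c = 2
h = 5
H(M) = 2 + M
S(G) = -7/G
g(d) = -24 (g(d) = (2 - 1*4)*12 = (2 - 4)*12 = -2*12 = -24)
I + g(S(H(h))) = 15628 - 24 = 15604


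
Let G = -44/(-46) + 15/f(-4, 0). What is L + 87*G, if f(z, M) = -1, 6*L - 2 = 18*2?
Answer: -83866/69 ≈ -1215.4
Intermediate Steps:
L = 19/3 (L = ⅓ + (18*2)/6 = ⅓ + (⅙)*36 = ⅓ + 6 = 19/3 ≈ 6.3333)
G = -323/23 (G = -44/(-46) + 15/(-1) = -44*(-1/46) + 15*(-1) = 22/23 - 15 = -323/23 ≈ -14.043)
L + 87*G = 19/3 + 87*(-323/23) = 19/3 - 28101/23 = -83866/69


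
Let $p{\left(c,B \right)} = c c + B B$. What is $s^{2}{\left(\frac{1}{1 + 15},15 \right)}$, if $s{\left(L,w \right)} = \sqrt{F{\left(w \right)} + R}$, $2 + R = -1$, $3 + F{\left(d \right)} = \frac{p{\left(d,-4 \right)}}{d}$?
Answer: $\frac{151}{15} \approx 10.067$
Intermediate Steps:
$p{\left(c,B \right)} = B^{2} + c^{2}$ ($p{\left(c,B \right)} = c^{2} + B^{2} = B^{2} + c^{2}$)
$F{\left(d \right)} = -3 + \frac{16 + d^{2}}{d}$ ($F{\left(d \right)} = -3 + \frac{\left(-4\right)^{2} + d^{2}}{d} = -3 + \frac{16 + d^{2}}{d}$)
$R = -3$ ($R = -2 - 1 = -3$)
$s{\left(L,w \right)} = \sqrt{-6 + w + \frac{16}{w}}$ ($s{\left(L,w \right)} = \sqrt{\left(-3 + w + \frac{16}{w}\right) - 3} = \sqrt{-6 + w + \frac{16}{w}}$)
$s^{2}{\left(\frac{1}{1 + 15},15 \right)} = \left(\sqrt{-6 + 15 + \frac{16}{15}}\right)^{2} = \left(\sqrt{\frac{151}{15}}\right)^{2} = \left(\frac{\sqrt{2265}}{15}\right)^{2} = \frac{151}{15}$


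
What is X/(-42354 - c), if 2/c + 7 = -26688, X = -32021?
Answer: 854800595/1130640028 ≈ 0.75603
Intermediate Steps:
c = -2/26695 (c = 2/(-7 - 26688) = 2/(-26695) = 2*(-1/26695) = -2/26695 ≈ -7.4920e-5)
X/(-42354 - c) = -32021/(-42354 - 1*(-2/26695)) = -32021/(-42354 + 2/26695) = -32021/(-1130640028/26695) = -32021*(-26695/1130640028) = 854800595/1130640028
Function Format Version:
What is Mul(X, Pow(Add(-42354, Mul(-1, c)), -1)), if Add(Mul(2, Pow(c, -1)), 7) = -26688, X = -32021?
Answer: Rational(854800595, 1130640028) ≈ 0.75603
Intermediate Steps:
c = Rational(-2, 26695) (c = Mul(2, Pow(Add(-7, -26688), -1)) = Mul(2, Pow(-26695, -1)) = Mul(2, Rational(-1, 26695)) = Rational(-2, 26695) ≈ -7.4920e-5)
Mul(X, Pow(Add(-42354, Mul(-1, c)), -1)) = Mul(-32021, Pow(Add(-42354, Mul(-1, Rational(-2, 26695))), -1)) = Mul(-32021, Pow(Add(-42354, Rational(2, 26695)), -1)) = Mul(-32021, Pow(Rational(-1130640028, 26695), -1)) = Mul(-32021, Rational(-26695, 1130640028)) = Rational(854800595, 1130640028)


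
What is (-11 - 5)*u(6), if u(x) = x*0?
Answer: 0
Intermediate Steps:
u(x) = 0
(-11 - 5)*u(6) = (-11 - 5)*0 = -16*0 = 0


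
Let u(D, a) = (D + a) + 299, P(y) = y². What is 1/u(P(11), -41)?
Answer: 1/379 ≈ 0.0026385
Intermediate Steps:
u(D, a) = 299 + D + a
1/u(P(11), -41) = 1/(299 + 11² - 41) = 1/(299 + 121 - 41) = 1/379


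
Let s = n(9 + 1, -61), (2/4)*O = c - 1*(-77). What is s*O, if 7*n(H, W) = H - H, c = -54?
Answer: 0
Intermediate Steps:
O = 46 (O = 2*(-54 - 1*(-77)) = 2*(-54 + 77) = 2*23 = 46)
n(H, W) = 0 (n(H, W) = (H - H)/7 = (⅐)*0 = 0)
s = 0
s*O = 0*46 = 0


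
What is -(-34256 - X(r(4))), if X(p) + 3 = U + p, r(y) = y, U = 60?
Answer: 34317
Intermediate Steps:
X(p) = 57 + p (X(p) = -3 + (60 + p) = 57 + p)
-(-34256 - X(r(4))) = -(-34256 - (57 + 4)) = -(-34256 - 1*61) = -(-34256 - 61) = -1*(-34317) = 34317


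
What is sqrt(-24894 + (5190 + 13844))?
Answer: 2*I*sqrt(1465) ≈ 76.551*I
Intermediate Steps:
sqrt(-24894 + (5190 + 13844)) = sqrt(-24894 + 19034) = sqrt(-5860) = 2*I*sqrt(1465)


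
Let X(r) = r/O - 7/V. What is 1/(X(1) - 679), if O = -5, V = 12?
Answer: -60/40787 ≈ -0.0014711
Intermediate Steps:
X(r) = -7/12 - r/5 (X(r) = r/(-5) - 7/12 = r*(-⅕) - 7*1/12 = -r/5 - 7/12 = -7/12 - r/5)
1/(X(1) - 679) = 1/((-7/12 - ⅕*1) - 679) = 1/((-7/12 - ⅕) - 679) = 1/(-47/60 - 679) = 1/(-40787/60) = -60/40787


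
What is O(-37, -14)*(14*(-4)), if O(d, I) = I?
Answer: 784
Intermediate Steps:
O(-37, -14)*(14*(-4)) = -196*(-4) = -14*(-56) = 784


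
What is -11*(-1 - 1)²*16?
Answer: -704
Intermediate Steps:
-11*(-1 - 1)²*16 = -11*(-2)²*16 = -11*4*16 = -44*16 = -704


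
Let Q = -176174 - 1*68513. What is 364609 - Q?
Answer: 609296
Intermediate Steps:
Q = -244687 (Q = -176174 - 68513 = -244687)
364609 - Q = 364609 - 1*(-244687) = 364609 + 244687 = 609296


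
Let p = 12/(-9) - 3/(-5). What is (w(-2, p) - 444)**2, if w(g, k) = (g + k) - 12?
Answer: 47348161/225 ≈ 2.1044e+5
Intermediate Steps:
p = -11/15 (p = 12*(-1/9) - 3*(-1/5) = -4/3 + 3/5 = -11/15 ≈ -0.73333)
w(g, k) = -12 + g + k
(w(-2, p) - 444)**2 = ((-12 - 2 - 11/15) - 444)**2 = (-221/15 - 444)**2 = (-6881/15)**2 = 47348161/225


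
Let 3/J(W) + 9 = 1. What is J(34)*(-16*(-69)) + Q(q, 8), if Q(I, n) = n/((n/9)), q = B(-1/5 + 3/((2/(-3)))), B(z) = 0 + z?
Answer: -405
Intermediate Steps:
B(z) = z
J(W) = -3/8 (J(W) = 3/(-9 + 1) = 3/(-8) = 3*(-⅛) = -3/8)
q = -47/10 (q = -1/5 + 3/((2/(-3))) = -1*⅕ + 3/((2*(-⅓))) = -⅕ + 3/(-⅔) = -⅕ + 3*(-3/2) = -⅕ - 9/2 = -47/10 ≈ -4.7000)
Q(I, n) = 9 (Q(I, n) = n/((n*(⅑))) = n/((n/9)) = n*(9/n) = 9)
J(34)*(-16*(-69)) + Q(q, 8) = -(-6)*(-69) + 9 = -3/8*1104 + 9 = -414 + 9 = -405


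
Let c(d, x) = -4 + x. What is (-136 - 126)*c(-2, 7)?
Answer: -786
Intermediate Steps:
(-136 - 126)*c(-2, 7) = (-136 - 126)*(-4 + 7) = -262*3 = -786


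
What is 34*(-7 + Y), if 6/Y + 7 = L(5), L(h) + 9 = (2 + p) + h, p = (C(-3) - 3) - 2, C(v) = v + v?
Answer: -1241/5 ≈ -248.20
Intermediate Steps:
C(v) = 2*v
p = -11 (p = (2*(-3) - 3) - 2 = (-6 - 3) - 2 = -9 - 2 = -11)
L(h) = -18 + h (L(h) = -9 + ((2 - 11) + h) = -9 + (-9 + h) = -18 + h)
Y = -3/10 (Y = 6/(-7 + (-18 + 5)) = 6/(-7 - 13) = 6/(-20) = 6*(-1/20) = -3/10 ≈ -0.30000)
34*(-7 + Y) = 34*(-7 - 3/10) = 34*(-73/10) = -1241/5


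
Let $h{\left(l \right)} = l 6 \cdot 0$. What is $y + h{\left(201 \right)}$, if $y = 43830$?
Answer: $43830$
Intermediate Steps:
$h{\left(l \right)} = 0$ ($h{\left(l \right)} = 6 l 0 = 0$)
$y + h{\left(201 \right)} = 43830 + 0 = 43830$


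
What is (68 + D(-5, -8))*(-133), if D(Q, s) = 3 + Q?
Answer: -8778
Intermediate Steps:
(68 + D(-5, -8))*(-133) = (68 + (3 - 5))*(-133) = (68 - 2)*(-133) = 66*(-133) = -8778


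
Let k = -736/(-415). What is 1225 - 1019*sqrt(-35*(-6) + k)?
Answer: 1225 - 1019*sqrt(36472690)/415 ≈ -13604.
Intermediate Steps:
k = 736/415 (k = -736*(-1/415) = 736/415 ≈ 1.7735)
1225 - 1019*sqrt(-35*(-6) + k) = 1225 - 1019*sqrt(-35*(-6) + 736/415) = 1225 - 1019*sqrt(210 + 736/415) = 1225 - 1019*sqrt(36472690)/415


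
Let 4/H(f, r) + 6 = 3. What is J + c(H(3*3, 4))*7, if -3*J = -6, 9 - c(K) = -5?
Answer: 100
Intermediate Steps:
H(f, r) = -4/3 (H(f, r) = 4/(-6 + 3) = 4/(-3) = 4*(-⅓) = -4/3)
c(K) = 14 (c(K) = 9 - 1*(-5) = 9 + 5 = 14)
J = 2 (J = -⅓*(-6) = 2)
J + c(H(3*3, 4))*7 = 2 + 14*7 = 2 + 98 = 100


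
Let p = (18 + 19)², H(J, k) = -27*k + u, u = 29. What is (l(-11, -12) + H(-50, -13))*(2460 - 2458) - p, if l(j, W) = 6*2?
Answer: -585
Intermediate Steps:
l(j, W) = 12
H(J, k) = 29 - 27*k (H(J, k) = -27*k + 29 = 29 - 27*k)
p = 1369 (p = 37² = 1369)
(l(-11, -12) + H(-50, -13))*(2460 - 2458) - p = (12 + (29 - 27*(-13)))*(2460 - 2458) - 1*1369 = (12 + (29 + 351))*2 - 1369 = (12 + 380)*2 - 1369 = 392*2 - 1369 = 784 - 1369 = -585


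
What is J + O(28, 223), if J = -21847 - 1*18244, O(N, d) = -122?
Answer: -40213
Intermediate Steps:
J = -40091 (J = -21847 - 18244 = -40091)
J + O(28, 223) = -40091 - 122 = -40213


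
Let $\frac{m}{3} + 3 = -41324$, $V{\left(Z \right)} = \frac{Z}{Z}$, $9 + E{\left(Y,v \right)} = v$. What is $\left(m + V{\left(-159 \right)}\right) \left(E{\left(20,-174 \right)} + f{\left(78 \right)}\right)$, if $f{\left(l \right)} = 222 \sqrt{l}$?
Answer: $22688340 - 27523560 \sqrt{78} \approx -2.2039 \cdot 10^{8}$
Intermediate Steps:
$E{\left(Y,v \right)} = -9 + v$
$V{\left(Z \right)} = 1$
$m = -123981$ ($m = -9 + 3 \left(-41324\right) = -9 - 123972 = -123981$)
$\left(m + V{\left(-159 \right)}\right) \left(E{\left(20,-174 \right)} + f{\left(78 \right)}\right) = \left(-123981 + 1\right) \left(\left(-9 - 174\right) + 222 \sqrt{78}\right) = - 123980 \left(-183 + 222 \sqrt{78}\right) = 22688340 - 27523560 \sqrt{78}$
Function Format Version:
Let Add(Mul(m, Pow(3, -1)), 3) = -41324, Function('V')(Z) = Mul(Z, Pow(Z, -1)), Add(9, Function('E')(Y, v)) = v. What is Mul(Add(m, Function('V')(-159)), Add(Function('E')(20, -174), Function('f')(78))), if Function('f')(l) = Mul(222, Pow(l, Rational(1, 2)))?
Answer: Add(22688340, Mul(-27523560, Pow(78, Rational(1, 2)))) ≈ -2.2039e+8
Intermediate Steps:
Function('E')(Y, v) = Add(-9, v)
Function('V')(Z) = 1
m = -123981 (m = Add(-9, Mul(3, -41324)) = Add(-9, -123972) = -123981)
Mul(Add(m, Function('V')(-159)), Add(Function('E')(20, -174), Function('f')(78))) = Mul(Add(-123981, 1), Add(Add(-9, -174), Mul(222, Pow(78, Rational(1, 2))))) = Mul(-123980, Add(-183, Mul(222, Pow(78, Rational(1, 2))))) = Add(22688340, Mul(-27523560, Pow(78, Rational(1, 2))))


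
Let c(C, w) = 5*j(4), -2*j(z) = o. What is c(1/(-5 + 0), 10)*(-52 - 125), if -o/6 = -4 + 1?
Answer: 7965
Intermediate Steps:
o = 18 (o = -6*(-4 + 1) = -6*(-3) = 18)
j(z) = -9 (j(z) = -½*18 = -9)
c(C, w) = -45 (c(C, w) = 5*(-9) = -45)
c(1/(-5 + 0), 10)*(-52 - 125) = -45*(-52 - 125) = -45*(-177) = 7965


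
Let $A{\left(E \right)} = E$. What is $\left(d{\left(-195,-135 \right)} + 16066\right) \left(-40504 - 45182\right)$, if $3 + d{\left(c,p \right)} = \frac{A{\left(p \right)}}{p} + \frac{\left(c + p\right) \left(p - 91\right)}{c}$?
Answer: $- \frac{17467947960}{13} \approx -1.3437 \cdot 10^{9}$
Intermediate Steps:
$d{\left(c,p \right)} = -2 + \frac{\left(-91 + p\right) \left(c + p\right)}{c}$ ($d{\left(c,p \right)} = -3 + \left(\frac{p}{p} + \frac{\left(c + p\right) \left(p - 91\right)}{c}\right) = -3 + \left(1 + \frac{\left(c + p\right) \left(-91 + p\right)}{c}\right) = -3 + \left(1 + \frac{\left(-91 + p\right) \left(c + p\right)}{c}\right) = -2 + \frac{\left(-91 + p\right) \left(c + p\right)}{c}$)
$\left(d{\left(-195,-135 \right)} + 16066\right) \left(-40504 - 45182\right) = \left(\frac{\left(-135\right)^{2} - -12285 - 195 \left(-93 - 135\right)}{-195} + 16066\right) \left(-40504 - 45182\right) = \left(- \frac{18225 + 12285 - -44460}{195} + 16066\right) \left(-85686\right) = \left(- \frac{18225 + 12285 + 44460}{195} + 16066\right) \left(-85686\right) = \left(\left(- \frac{1}{195}\right) 74970 + 16066\right) \left(-85686\right) = \left(- \frac{4998}{13} + 16066\right) \left(-85686\right) = \frac{203860}{13} \left(-85686\right) = - \frac{17467947960}{13}$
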